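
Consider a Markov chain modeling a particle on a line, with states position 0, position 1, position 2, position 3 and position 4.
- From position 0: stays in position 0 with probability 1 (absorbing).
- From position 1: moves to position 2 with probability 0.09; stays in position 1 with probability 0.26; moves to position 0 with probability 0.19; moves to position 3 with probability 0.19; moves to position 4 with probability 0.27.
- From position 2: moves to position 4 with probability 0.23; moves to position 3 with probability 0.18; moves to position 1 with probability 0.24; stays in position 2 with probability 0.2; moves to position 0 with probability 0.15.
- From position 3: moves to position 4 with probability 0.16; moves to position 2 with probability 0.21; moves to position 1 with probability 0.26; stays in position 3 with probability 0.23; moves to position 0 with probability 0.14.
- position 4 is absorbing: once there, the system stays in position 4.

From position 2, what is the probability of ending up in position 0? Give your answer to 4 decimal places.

0.4110

Let h(s) be the probability of absorption at position 0 starting from transient state s. Then h(position 0) = 1 and h(position 4) = 0. By first-step analysis:
h(position 1) = 0.19·1 + 0.26·h(position 1) + 0.09·h(position 2) + 0.19·h(position 3) + 0.27·0
h(position 2) = 0.15·1 + 0.24·h(position 1) + 0.2·h(position 2) + 0.18·h(position 3) + 0.23·0
h(position 3) = 0.14·1 + 0.26·h(position 1) + 0.21·h(position 2) + 0.23·h(position 3) + 0.16·0
Solving: h(position 1) = 0.4185, h(position 2) = 0.4110, h(position 3) = 0.4352.
Starting from position 2, the probability is 0.4110.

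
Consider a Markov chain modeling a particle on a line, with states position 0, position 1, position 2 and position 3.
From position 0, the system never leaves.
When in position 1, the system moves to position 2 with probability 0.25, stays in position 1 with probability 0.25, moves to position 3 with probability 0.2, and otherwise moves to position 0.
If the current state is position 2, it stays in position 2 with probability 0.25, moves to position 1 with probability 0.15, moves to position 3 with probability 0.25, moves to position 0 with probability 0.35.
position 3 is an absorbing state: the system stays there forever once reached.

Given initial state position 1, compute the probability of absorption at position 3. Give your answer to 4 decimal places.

0.4048

Let h(s) be the probability of absorption at position 3 starting from transient state s. Then h(position 3) = 1 and h(position 0) = 0. By first-step analysis:
h(position 1) = 0.3·0 + 0.25·h(position 1) + 0.25·h(position 2) + 0.2·1
h(position 2) = 0.35·0 + 0.15·h(position 1) + 0.25·h(position 2) + 0.25·1
Solving: h(position 1) = 0.4048, h(position 2) = 0.4143.
Starting from position 1, the probability is 0.4048.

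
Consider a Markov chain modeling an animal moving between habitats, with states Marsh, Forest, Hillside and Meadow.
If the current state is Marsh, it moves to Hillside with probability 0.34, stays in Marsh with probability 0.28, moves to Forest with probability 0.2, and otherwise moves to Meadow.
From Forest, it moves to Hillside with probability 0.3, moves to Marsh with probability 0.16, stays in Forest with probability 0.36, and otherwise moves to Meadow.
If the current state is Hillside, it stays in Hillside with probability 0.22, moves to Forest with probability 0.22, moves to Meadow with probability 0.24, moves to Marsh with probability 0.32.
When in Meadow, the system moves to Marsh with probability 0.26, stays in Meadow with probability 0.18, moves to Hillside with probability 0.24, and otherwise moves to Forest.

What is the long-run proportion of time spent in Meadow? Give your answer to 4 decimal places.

Let the stationary distribution be π with π = πP and π_1 + π_2 + π_3 + π_4 = 1.
π_1 = 0.28·π_1 + 0.16·π_2 + 0.32·π_3 + 0.26·π_4
π_2 = 0.2·π_1 + 0.36·π_2 + 0.22·π_3 + 0.32·π_4
π_3 = 0.34·π_1 + 0.3·π_2 + 0.22·π_3 + 0.24·π_4
Solving with the normalization constraint gives π = (0.2544, 0.2728, 0.2763, 0.1966).
So the stationary probability of Meadow is 0.1966.

0.1966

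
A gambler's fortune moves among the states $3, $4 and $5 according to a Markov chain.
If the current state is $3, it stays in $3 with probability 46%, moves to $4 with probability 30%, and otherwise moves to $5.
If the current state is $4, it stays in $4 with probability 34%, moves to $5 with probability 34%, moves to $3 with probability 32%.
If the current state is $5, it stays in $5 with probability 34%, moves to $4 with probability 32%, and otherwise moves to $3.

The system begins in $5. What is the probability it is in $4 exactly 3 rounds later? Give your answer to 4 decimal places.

Propagate the distribution vector 3 rounds from $5.
After 0 rounds: (0.0000, 0.0000, 1.0000)
After 1 round: (0.3400, 0.3200, 0.3400)
After 2 rounds: (0.3744, 0.3196, 0.3060)
After 3 rounds: (0.3785, 0.3189, 0.3026)
P(in $4 after 3 rounds) = 0.3189

0.3189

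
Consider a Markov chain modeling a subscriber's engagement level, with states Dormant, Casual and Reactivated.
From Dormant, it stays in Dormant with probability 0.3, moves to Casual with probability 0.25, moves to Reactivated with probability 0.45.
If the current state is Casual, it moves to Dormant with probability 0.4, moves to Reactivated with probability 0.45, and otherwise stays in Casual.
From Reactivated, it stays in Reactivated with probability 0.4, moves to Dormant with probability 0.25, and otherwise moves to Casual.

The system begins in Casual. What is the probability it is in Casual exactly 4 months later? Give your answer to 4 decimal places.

Propagate the distribution vector 4 months from Casual.
After 0 months: (0.0000, 1.0000, 0.0000)
After 1 month: (0.4000, 0.1500, 0.4500)
After 2 months: (0.2925, 0.2800, 0.4275)
After 3 months: (0.3066, 0.2648, 0.4286)
After 4 months: (0.3050, 0.2664, 0.4286)
P(in Casual after 4 months) = 0.2664

0.2664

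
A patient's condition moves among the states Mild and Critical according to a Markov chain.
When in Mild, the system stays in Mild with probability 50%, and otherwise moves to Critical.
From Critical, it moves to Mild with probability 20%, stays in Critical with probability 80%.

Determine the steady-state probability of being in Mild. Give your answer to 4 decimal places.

0.2857

Let the stationary distribution be π with π = πP and π_1 + π_2 = 1.
π_1 = 0.5·π_1 + 0.2·π_2
Solving with the normalization constraint gives π = (0.2857, 0.7143).
So the stationary probability of Mild is 0.2857.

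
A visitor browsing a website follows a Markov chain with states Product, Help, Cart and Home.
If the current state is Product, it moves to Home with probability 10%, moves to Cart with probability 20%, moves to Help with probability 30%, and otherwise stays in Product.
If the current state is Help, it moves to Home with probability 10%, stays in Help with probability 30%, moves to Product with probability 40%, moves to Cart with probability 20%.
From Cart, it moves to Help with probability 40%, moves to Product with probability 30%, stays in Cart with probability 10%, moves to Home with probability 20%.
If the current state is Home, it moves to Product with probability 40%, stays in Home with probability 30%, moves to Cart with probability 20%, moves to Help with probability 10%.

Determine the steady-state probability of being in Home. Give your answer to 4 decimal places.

0.1477

Let the stationary distribution be π with π = πP and π_1 + π_2 + π_3 + π_4 = 1.
π_1 = 0.4·π_1 + 0.4·π_2 + 0.3·π_3 + 0.4·π_4
π_2 = 0.3·π_1 + 0.3·π_2 + 0.4·π_3 + 0.1·π_4
π_3 = 0.2·π_1 + 0.2·π_2 + 0.1·π_3 + 0.2·π_4
Solving with the normalization constraint gives π = (0.3818, 0.2886, 0.1818, 0.1477).
So the stationary probability of Home is 0.1477.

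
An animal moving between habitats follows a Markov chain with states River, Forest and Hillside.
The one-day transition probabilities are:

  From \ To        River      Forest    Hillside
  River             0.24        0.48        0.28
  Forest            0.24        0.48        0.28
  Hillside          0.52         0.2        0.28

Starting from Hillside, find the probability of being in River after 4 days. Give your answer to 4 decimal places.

0.3184

Propagate the distribution vector 4 days from Hillside.
After 0 days: (0.0000, 0.0000, 1.0000)
After 1 day: (0.5200, 0.2000, 0.2800)
After 2 days: (0.3184, 0.4016, 0.2800)
After 3 days: (0.3184, 0.4016, 0.2800)
After 4 days: (0.3184, 0.4016, 0.2800)
P(in River after 4 days) = 0.3184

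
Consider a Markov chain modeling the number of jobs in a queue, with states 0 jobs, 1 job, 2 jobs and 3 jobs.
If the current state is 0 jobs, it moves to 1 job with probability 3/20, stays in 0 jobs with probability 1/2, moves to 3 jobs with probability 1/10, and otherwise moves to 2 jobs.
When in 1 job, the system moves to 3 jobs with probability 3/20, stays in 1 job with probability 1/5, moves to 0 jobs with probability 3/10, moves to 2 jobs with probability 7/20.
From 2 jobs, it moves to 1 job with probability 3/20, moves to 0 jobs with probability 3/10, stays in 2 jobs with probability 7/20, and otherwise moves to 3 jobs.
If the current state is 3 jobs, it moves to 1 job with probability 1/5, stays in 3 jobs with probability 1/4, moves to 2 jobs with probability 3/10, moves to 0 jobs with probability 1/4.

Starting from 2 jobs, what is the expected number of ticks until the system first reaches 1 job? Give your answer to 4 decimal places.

6.3048

Let t(s) be the expected number of ticks to first reach 1 job from state s, with t(1 job) = 0. Conditioning on the first tick:
t(0 jobs) = 1 + 0.5·t(0 jobs) + 0.25·t(2 jobs) + 0.1·t(3 jobs)
t(2 jobs) = 1 + 0.3·t(0 jobs) + 0.35·t(2 jobs) + 0.2·t(3 jobs)
t(3 jobs) = 1 + 0.25·t(0 jobs) + 0.3·t(2 jobs) + 0.25·t(3 jobs)
Solving: t(0 jobs) = 6.3466, t(2 jobs) = 6.3048, t(3 jobs) = 5.9708.
Expected ticks from 2 jobs to 1 job: 6.3048.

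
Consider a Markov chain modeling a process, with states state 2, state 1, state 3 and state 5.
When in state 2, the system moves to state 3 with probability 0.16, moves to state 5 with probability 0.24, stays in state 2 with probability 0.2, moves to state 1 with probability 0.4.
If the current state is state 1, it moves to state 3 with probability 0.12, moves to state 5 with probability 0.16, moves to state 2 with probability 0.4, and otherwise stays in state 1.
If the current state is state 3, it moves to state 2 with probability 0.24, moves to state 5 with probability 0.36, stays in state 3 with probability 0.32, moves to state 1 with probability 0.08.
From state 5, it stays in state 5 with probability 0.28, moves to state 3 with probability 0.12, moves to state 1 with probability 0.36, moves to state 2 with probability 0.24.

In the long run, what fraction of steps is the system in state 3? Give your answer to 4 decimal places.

Let the stationary distribution be π with π = πP and π_1 + π_2 + π_3 + π_4 = 1.
π_1 = 0.2·π_1 + 0.4·π_2 + 0.24·π_3 + 0.24·π_4
π_2 = 0.4·π_1 + 0.32·π_2 + 0.08·π_3 + 0.36·π_4
π_3 = 0.16·π_1 + 0.12·π_2 + 0.32·π_3 + 0.12·π_4
Solving with the normalization constraint gives π = (0.2789, 0.3127, 0.1639, 0.2444).
So the stationary probability of state 3 is 0.1639.

0.1639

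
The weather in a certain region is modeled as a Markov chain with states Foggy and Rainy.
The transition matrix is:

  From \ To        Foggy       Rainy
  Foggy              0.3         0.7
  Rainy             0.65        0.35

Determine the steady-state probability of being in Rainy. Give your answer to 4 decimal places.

0.5185

Let the stationary distribution be π with π = πP and π_1 + π_2 = 1.
π_1 = 0.3·π_1 + 0.65·π_2
Solving with the normalization constraint gives π = (0.4815, 0.5185).
So the stationary probability of Rainy is 0.5185.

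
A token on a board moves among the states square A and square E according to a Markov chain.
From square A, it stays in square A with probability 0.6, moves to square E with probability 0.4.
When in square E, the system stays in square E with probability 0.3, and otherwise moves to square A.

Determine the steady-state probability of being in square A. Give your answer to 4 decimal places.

Let the stationary distribution be π with π = πP and π_1 + π_2 = 1.
π_1 = 0.6·π_1 + 0.7·π_2
Solving with the normalization constraint gives π = (0.6364, 0.3636).
So the stationary probability of square A is 0.6364.

0.6364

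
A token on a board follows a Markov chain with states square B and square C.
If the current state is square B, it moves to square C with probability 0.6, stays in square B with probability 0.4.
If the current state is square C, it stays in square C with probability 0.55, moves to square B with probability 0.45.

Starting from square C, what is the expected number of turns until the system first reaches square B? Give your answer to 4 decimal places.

Let t(s) be the expected number of turns to first reach square B from state s, with t(square B) = 0. Conditioning on the first turn:
t(square C) = 1 + 0.55·t(square C)
Solving: t(square C) = 2.2222.
Expected turns from square C to square B: 2.2222.

2.2222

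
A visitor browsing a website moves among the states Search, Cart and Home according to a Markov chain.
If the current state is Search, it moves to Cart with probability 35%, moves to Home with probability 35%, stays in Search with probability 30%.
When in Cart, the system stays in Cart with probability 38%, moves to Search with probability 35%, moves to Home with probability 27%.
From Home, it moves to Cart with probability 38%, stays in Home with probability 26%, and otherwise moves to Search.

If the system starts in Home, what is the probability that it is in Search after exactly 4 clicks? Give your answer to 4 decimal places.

0.3361

Propagate the distribution vector 4 clicks from Home.
After 0 clicks: (0.0000, 0.0000, 1.0000)
After 1 click: (0.3600, 0.3800, 0.2600)
After 2 clicks: (0.3346, 0.3692, 0.2962)
After 3 clicks: (0.3362, 0.3700, 0.2938)
After 4 clicks: (0.3361, 0.3699, 0.2940)
P(in Search after 4 clicks) = 0.3361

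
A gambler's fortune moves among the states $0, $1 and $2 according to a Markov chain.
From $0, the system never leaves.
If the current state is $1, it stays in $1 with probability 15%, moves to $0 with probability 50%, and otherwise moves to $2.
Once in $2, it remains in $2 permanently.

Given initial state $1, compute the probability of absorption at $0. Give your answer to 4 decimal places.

0.5882

Let h(s) be the probability of absorption at $0 starting from transient state s. Then h($0) = 1 and h($2) = 0. By first-step analysis:
h($1) = 0.5·1 + 0.15·h($1) + 0.35·0
Solving: h($1) = 0.5882.
Starting from $1, the probability is 0.5882.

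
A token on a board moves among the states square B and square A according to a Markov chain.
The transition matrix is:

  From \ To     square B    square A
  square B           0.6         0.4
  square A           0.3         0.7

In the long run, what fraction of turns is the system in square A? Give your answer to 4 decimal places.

Let the stationary distribution be π with π = πP and π_1 + π_2 = 1.
π_1 = 0.6·π_1 + 0.3·π_2
Solving with the normalization constraint gives π = (0.4286, 0.5714).
So the stationary probability of square A is 0.5714.

0.5714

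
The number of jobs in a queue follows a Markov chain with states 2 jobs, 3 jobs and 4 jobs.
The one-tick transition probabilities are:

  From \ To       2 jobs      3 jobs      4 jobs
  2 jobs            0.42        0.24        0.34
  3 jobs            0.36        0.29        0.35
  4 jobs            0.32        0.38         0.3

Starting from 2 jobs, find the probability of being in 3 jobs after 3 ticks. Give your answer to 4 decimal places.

0.3010

Propagate the distribution vector 3 ticks from 2 jobs.
After 0 ticks: (1.0000, 0.0000, 0.0000)
After 1 tick: (0.4200, 0.2400, 0.3400)
After 2 ticks: (0.3716, 0.2996, 0.3288)
After 3 ticks: (0.3691, 0.3010, 0.3298)
P(in 3 jobs after 3 ticks) = 0.3010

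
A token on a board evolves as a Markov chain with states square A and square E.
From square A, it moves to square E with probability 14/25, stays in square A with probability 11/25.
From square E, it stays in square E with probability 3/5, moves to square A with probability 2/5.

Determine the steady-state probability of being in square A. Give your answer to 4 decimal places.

Let the stationary distribution be π with π = πP and π_1 + π_2 = 1.
π_1 = 0.44·π_1 + 0.4·π_2
Solving with the normalization constraint gives π = (0.4167, 0.5833).
So the stationary probability of square A is 0.4167.

0.4167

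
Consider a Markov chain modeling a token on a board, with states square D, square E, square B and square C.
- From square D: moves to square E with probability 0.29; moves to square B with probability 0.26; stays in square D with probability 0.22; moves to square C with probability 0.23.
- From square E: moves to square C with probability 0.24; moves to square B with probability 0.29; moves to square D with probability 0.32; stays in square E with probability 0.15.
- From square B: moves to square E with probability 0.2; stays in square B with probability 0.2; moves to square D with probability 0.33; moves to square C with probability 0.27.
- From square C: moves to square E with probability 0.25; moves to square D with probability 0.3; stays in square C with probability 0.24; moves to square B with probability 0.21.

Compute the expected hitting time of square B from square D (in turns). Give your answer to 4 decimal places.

Let t(s) be the expected number of turns to first reach square B from state s, with t(square B) = 0. Conditioning on the first turn:
t(square D) = 1 + 0.22·t(square D) + 0.29·t(square E) + 0.23·t(square C)
t(square E) = 1 + 0.32·t(square D) + 0.15·t(square E) + 0.24·t(square C)
t(square C) = 1 + 0.3·t(square D) + 0.25·t(square E) + 0.24·t(square C)
Solving: t(square D) = 3.9117, t(square E) = 3.8105, t(square C) = 4.1133.
Expected turns from square D to square B: 3.9117.

3.9117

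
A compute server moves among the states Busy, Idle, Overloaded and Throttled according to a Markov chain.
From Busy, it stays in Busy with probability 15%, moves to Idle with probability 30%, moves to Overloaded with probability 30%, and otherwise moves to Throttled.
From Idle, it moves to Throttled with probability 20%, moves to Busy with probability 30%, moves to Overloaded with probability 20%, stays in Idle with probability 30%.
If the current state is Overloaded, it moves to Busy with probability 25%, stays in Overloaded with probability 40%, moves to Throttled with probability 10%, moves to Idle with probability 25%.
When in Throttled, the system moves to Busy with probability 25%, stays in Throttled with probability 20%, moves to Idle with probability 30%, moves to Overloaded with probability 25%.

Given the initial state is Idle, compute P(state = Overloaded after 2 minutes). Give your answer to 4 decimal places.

Propagate the distribution vector 2 minutes from Idle.
After 0 minutes: (0.0000, 1.0000, 0.0000, 0.0000)
After 1 minute: (0.3000, 0.3000, 0.2000, 0.2000)
After 2 minutes: (0.2350, 0.2900, 0.2800, 0.1950)
P(in Overloaded after 2 minutes) = 0.2800

0.2800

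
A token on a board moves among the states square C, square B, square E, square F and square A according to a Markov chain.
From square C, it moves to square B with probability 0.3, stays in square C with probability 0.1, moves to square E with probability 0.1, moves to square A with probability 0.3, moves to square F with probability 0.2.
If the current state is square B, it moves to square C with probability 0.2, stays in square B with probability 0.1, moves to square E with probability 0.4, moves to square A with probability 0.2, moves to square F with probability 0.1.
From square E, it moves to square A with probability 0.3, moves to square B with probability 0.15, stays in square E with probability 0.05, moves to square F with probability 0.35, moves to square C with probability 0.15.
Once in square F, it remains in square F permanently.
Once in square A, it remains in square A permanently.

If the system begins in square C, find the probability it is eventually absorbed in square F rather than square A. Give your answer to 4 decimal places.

Let h(s) be the probability of absorption at square F starting from transient state s. Then h(square F) = 1 and h(square A) = 0. By first-step analysis:
h(square C) = 0.1·h(square C) + 0.3·h(square B) + 0.1·h(square E) + 0.2·1 + 0.3·0
h(square B) = 0.2·h(square C) + 0.1·h(square B) + 0.4·h(square E) + 0.1·1 + 0.2·0
h(square E) = 0.15·h(square C) + 0.15·h(square B) + 0.05·h(square E) + 0.35·1 + 0.3·0
Solving: h(square C) = 0.4207, h(square B) = 0.4279, h(square E) = 0.5024.
Starting from square C, the probability is 0.4207.

0.4207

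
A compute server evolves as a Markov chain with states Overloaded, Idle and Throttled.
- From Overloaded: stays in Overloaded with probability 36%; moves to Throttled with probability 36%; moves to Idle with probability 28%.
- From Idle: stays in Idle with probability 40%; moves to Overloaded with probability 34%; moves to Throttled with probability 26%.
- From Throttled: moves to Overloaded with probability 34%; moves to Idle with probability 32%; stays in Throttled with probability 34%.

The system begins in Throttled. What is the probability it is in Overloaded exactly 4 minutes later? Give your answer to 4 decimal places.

0.3469

Propagate the distribution vector 4 minutes from Throttled.
After 0 minutes: (0.0000, 0.0000, 1.0000)
After 1 minute: (0.3400, 0.3200, 0.3400)
After 2 minutes: (0.3468, 0.3320, 0.3212)
After 3 minutes: (0.3469, 0.3327, 0.3204)
After 4 minutes: (0.3469, 0.3327, 0.3203)
P(in Overloaded after 4 minutes) = 0.3469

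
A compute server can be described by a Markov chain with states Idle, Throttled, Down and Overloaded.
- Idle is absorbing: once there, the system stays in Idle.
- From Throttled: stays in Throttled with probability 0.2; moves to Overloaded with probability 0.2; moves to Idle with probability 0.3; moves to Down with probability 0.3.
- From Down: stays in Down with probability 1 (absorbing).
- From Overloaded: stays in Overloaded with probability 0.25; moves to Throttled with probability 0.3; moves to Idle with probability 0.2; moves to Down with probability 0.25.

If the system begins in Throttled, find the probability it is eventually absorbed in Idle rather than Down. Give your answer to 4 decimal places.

Let h(s) be the probability of absorption at Idle starting from transient state s. Then h(Idle) = 1 and h(Down) = 0. By first-step analysis:
h(Throttled) = 0.3·1 + 0.2·h(Throttled) + 0.3·0 + 0.2·h(Overloaded)
h(Overloaded) = 0.2·1 + 0.3·h(Throttled) + 0.25·0 + 0.25·h(Overloaded)
Solving: h(Throttled) = 0.4907, h(Overloaded) = 0.4630.
Starting from Throttled, the probability is 0.4907.

0.4907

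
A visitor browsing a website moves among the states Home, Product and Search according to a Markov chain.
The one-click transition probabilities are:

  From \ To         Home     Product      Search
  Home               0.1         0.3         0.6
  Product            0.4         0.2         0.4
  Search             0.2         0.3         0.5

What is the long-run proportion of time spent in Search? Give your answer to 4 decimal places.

Let the stationary distribution be π with π = πP and π_1 + π_2 + π_3 = 1.
π_1 = 0.1·π_1 + 0.4·π_2 + 0.2·π_3
π_2 = 0.3·π_1 + 0.2·π_2 + 0.3·π_3
Solving with the normalization constraint gives π = (0.2314, 0.2727, 0.4959).
So the stationary probability of Search is 0.4959.

0.4959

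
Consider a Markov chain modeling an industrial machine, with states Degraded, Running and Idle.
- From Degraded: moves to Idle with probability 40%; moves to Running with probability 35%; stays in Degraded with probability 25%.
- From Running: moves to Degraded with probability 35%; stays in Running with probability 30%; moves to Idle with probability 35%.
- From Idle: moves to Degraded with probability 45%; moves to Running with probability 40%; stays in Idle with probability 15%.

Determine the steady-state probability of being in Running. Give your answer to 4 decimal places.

0.3479

Let the stationary distribution be π with π = πP and π_1 + π_2 + π_3 = 1.
π_1 = 0.25·π_1 + 0.35·π_2 + 0.45·π_3
π_2 = 0.35·π_1 + 0.3·π_2 + 0.4·π_3
Solving with the normalization constraint gives π = (0.3460, 0.3479, 0.3061).
So the stationary probability of Running is 0.3479.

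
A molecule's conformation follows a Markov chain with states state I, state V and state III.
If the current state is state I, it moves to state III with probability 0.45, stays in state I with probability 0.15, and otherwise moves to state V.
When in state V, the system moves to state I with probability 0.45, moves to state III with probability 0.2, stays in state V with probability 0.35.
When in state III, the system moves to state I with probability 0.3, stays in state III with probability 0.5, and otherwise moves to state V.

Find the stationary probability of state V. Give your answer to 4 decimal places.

Let the stationary distribution be π with π = πP and π_1 + π_2 + π_3 = 1.
π_1 = 0.15·π_1 + 0.45·π_2 + 0.3·π_3
π_2 = 0.4·π_1 + 0.35·π_2 + 0.2·π_3
Solving with the normalization constraint gives π = (0.3008, 0.3061, 0.3931).
So the stationary probability of state V is 0.3061.

0.3061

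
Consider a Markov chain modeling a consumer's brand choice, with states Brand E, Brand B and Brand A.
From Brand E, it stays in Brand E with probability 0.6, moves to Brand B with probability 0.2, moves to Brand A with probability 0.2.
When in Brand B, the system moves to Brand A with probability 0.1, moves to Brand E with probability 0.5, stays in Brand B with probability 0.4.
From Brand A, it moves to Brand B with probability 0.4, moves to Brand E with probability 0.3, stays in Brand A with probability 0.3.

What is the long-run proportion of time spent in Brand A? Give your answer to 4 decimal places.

0.1892

Let the stationary distribution be π with π = πP and π_1 + π_2 + π_3 = 1.
π_1 = 0.6·π_1 + 0.5·π_2 + 0.3·π_3
π_2 = 0.2·π_1 + 0.4·π_2 + 0.4·π_3
Solving with the normalization constraint gives π = (0.5135, 0.2973, 0.1892).
So the stationary probability of Brand A is 0.1892.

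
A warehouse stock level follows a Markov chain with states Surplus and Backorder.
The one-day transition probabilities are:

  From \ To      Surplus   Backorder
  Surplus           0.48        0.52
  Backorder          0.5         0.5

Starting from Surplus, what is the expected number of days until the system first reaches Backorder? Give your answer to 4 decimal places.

1.9231

Let t(s) be the expected number of days to first reach Backorder from state s, with t(Backorder) = 0. Conditioning on the first day:
t(Surplus) = 1 + 0.48·t(Surplus)
Solving: t(Surplus) = 1.9231.
Expected days from Surplus to Backorder: 1.9231.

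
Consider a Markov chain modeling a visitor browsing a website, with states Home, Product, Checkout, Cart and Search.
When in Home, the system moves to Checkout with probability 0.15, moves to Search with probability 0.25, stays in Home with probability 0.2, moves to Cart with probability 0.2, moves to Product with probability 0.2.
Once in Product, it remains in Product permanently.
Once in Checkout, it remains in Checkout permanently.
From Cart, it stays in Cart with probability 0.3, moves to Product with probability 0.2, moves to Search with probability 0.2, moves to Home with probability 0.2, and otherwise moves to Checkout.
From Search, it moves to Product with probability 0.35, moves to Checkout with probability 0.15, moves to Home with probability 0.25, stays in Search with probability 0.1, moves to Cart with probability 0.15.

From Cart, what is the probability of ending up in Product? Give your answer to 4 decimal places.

0.6558

Let h(s) be the probability of absorption at Product starting from transient state s. Then h(Product) = 1 and h(Checkout) = 0. By first-step analysis:
h(Home) = 0.2·h(Home) + 0.2·1 + 0.15·0 + 0.2·h(Cart) + 0.25·h(Search)
h(Cart) = 0.2·h(Home) + 0.2·1 + 0.1·0 + 0.3·h(Cart) + 0.2·h(Search)
h(Search) = 0.25·h(Home) + 0.35·1 + 0.15·0 + 0.15·h(Cart) + 0.1·h(Search)
Solving: h(Home) = 0.6238, h(Cart) = 0.6558, h(Search) = 0.6715.
Starting from Cart, the probability is 0.6558.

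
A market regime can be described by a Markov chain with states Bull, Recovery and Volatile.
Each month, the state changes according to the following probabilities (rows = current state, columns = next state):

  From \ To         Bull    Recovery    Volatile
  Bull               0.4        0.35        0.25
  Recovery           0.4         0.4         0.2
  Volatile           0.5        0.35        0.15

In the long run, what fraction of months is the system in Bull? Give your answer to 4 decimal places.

Let the stationary distribution be π with π = πP and π_1 + π_2 + π_3 = 1.
π_1 = 0.4·π_1 + 0.4·π_2 + 0.5·π_3
π_2 = 0.35·π_1 + 0.4·π_2 + 0.35·π_3
Solving with the normalization constraint gives π = (0.4211, 0.3684, 0.2105).
So the stationary probability of Bull is 0.4211.

0.4211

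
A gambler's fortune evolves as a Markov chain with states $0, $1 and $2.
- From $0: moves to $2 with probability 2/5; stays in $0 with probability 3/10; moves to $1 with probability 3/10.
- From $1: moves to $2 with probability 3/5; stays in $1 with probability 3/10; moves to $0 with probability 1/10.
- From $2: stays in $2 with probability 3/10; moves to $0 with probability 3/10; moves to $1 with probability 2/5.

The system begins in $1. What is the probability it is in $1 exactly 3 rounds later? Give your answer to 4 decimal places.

Propagate the distribution vector 3 rounds from $1.
After 0 rounds: (0.0000, 1.0000, 0.0000)
After 1 round: (0.1000, 0.3000, 0.6000)
After 2 rounds: (0.2400, 0.3600, 0.4000)
After 3 rounds: (0.2280, 0.3400, 0.4320)
P(in $1 after 3 rounds) = 0.3400

0.3400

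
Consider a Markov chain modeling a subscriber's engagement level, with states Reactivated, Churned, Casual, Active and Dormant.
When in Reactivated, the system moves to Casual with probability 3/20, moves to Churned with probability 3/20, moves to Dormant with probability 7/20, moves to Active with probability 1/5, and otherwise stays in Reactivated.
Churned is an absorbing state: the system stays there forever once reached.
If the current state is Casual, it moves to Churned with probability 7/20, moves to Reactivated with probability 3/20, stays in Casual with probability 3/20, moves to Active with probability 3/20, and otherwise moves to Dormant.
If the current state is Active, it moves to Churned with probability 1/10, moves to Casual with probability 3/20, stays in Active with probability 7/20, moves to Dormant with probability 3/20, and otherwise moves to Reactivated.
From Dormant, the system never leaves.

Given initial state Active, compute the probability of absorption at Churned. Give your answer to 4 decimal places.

0.4253

Let h(s) be the probability of absorption at Churned starting from transient state s. Then h(Churned) = 1 and h(Dormant) = 0. By first-step analysis:
h(Reactivated) = 0.15·h(Reactivated) + 0.15·1 + 0.15·h(Casual) + 0.2·h(Active) + 0.35·0
h(Casual) = 0.15·h(Reactivated) + 0.35·1 + 0.15·h(Casual) + 0.15·h(Active) + 0.2·0
h(Active) = 0.25·h(Reactivated) + 0.1·1 + 0.15·h(Casual) + 0.35·h(Active) + 0.15·0
Solving: h(Reactivated) = 0.3741, h(Casual) = 0.5528, h(Active) = 0.4253.
Starting from Active, the probability is 0.4253.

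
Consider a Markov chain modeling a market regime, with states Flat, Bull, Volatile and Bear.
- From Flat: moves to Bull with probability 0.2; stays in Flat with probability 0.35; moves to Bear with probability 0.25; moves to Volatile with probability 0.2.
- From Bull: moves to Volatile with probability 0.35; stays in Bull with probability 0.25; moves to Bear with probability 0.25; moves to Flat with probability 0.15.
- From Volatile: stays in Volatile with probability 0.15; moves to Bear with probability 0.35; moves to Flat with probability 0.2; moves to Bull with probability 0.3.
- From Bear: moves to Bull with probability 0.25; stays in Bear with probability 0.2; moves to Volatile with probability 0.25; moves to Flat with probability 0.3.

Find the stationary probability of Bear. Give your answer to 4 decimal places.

0.2608

Let the stationary distribution be π with π = πP and π_1 + π_2 + π_3 + π_4 = 1.
π_1 = 0.35·π_1 + 0.15·π_2 + 0.2·π_3 + 0.3·π_4
π_2 = 0.2·π_1 + 0.25·π_2 + 0.3·π_3 + 0.25·π_4
π_3 = 0.2·π_1 + 0.35·π_2 + 0.15·π_3 + 0.25·π_4
Solving with the normalization constraint gives π = (0.2513, 0.2494, 0.2385, 0.2608).
So the stationary probability of Bear is 0.2608.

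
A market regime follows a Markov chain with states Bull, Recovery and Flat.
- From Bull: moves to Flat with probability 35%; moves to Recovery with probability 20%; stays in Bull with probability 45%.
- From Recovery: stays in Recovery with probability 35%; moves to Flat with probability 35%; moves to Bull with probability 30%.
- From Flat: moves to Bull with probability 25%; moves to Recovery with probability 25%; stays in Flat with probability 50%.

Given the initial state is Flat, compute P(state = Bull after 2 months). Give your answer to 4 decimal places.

Sum over the intermediate state after 1 month:
P = P(Flat→Bull)·P(Bull→Bull) + P(Flat→Recovery)·P(Recovery→Bull) + P(Flat→Flat)·P(Flat→Bull)
  = 0.25×0.45 + 0.25×0.3 + 0.5×0.25
  = 0.1125 + 0.0750 + 0.1250 = 0.3125

0.3125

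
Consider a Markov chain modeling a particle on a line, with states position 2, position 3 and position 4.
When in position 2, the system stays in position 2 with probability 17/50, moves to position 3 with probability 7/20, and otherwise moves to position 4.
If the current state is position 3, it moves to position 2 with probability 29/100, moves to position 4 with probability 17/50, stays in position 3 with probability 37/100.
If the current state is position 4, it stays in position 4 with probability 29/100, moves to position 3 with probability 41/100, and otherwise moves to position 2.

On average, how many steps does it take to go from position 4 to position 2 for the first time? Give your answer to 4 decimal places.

3.3777

Let t(s) be the expected number of steps to first reach position 2 from state s, with t(position 2) = 0. Conditioning on the first step:
t(position 3) = 1 + 0.37·t(position 3) + 0.34·t(position 4)
t(position 4) = 1 + 0.41·t(position 3) + 0.29·t(position 4)
Solving: t(position 3) = 3.4102, t(position 4) = 3.3777.
Expected steps from position 4 to position 2: 3.3777.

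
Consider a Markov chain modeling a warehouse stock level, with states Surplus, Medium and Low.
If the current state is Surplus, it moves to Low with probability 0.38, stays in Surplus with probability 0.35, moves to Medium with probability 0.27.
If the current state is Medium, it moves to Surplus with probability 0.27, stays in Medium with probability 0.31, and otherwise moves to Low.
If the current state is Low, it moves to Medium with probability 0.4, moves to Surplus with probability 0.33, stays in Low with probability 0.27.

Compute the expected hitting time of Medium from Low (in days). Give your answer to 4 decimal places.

Let t(s) be the expected number of days to first reach Medium from state s, with t(Medium) = 0. Conditioning on the first day:
t(Surplus) = 1 + 0.35·t(Surplus) + 0.38·t(Low)
t(Low) = 1 + 0.33·t(Surplus) + 0.27·t(Low)
Solving: t(Surplus) = 3.1796, t(Low) = 2.8072.
Expected days from Low to Medium: 2.8072.

2.8072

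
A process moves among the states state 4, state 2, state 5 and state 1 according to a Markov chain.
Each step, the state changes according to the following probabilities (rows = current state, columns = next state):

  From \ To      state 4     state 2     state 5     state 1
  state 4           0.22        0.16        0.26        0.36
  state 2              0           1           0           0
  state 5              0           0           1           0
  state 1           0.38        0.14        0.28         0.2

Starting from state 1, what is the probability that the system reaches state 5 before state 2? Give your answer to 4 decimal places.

Let h(s) be the probability of absorption at state 5 starting from transient state s. Then h(state 5) = 1 and h(state 2) = 0. By first-step analysis:
h(state 4) = 0.22·h(state 4) + 0.16·0 + 0.26·1 + 0.36·h(state 1)
h(state 1) = 0.38·h(state 4) + 0.14·0 + 0.28·1 + 0.2·h(state 1)
Solving: h(state 4) = 0.6338, h(state 1) = 0.6511.
Starting from state 1, the probability is 0.6511.

0.6511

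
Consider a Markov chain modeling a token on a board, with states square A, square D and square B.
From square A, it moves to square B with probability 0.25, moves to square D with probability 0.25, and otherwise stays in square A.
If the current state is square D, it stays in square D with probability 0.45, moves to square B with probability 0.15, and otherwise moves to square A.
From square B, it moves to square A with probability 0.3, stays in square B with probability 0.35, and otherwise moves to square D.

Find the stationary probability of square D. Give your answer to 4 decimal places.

Let the stationary distribution be π with π = πP and π_1 + π_2 + π_3 = 1.
π_1 = 0.5·π_1 + 0.4·π_2 + 0.3·π_3
π_2 = 0.25·π_1 + 0.45·π_2 + 0.35·π_3
Solving with the normalization constraint gives π = (0.4178, 0.3425, 0.2397).
So the stationary probability of square D is 0.3425.

0.3425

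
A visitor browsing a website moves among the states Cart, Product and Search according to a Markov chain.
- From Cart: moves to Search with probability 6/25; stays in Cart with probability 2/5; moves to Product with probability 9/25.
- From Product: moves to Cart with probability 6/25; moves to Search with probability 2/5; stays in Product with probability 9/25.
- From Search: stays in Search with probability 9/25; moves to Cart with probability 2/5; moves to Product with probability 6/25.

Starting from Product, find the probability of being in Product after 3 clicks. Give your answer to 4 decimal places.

0.3185

Propagate the distribution vector 3 clicks from Product.
After 0 clicks: (0.0000, 1.0000, 0.0000)
After 1 click: (0.2400, 0.3600, 0.4000)
After 2 clicks: (0.3424, 0.3120, 0.3456)
After 3 clicks: (0.3501, 0.3185, 0.3314)
P(in Product after 3 clicks) = 0.3185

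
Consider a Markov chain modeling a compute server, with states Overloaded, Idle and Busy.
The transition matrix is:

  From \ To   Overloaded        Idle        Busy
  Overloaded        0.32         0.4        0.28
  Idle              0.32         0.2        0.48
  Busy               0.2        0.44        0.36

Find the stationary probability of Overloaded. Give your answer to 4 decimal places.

Let the stationary distribution be π with π = πP and π_1 + π_2 + π_3 = 1.
π_1 = 0.32·π_1 + 0.32·π_2 + 0.2·π_3
π_2 = 0.4·π_1 + 0.2·π_2 + 0.44·π_3
Solving with the normalization constraint gives π = (0.2745, 0.3460, 0.3796).
So the stationary probability of Overloaded is 0.2745.

0.2745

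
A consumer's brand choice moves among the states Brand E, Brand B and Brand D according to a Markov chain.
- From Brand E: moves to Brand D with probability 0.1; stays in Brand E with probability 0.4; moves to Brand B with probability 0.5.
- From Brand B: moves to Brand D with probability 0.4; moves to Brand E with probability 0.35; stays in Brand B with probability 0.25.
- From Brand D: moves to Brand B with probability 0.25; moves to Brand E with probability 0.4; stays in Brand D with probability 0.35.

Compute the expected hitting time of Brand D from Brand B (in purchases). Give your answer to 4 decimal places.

Let t(s) be the expected number of purchases to first reach Brand D from state s, with t(Brand D) = 0. Conditioning on the first purchase:
t(Brand E) = 1 + 0.4·t(Brand E) + 0.5·t(Brand B)
t(Brand B) = 1 + 0.35·t(Brand E) + 0.25·t(Brand B)
Solving: t(Brand E) = 4.5455, t(Brand B) = 3.4545.
Expected purchases from Brand B to Brand D: 3.4545.

3.4545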